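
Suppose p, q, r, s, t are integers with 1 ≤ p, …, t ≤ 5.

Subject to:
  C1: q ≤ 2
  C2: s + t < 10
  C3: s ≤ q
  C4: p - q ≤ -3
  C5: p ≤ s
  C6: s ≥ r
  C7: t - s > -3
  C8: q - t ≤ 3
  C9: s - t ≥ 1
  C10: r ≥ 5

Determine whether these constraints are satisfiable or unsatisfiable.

From constraints 6 and 10: s ≥ r and r ≥ 5, so s ≥ 5. From constraints 1 and 3: s ≤ q and q ≤ 2, so s ≤ 2. But 2 < 5, so no value of s works.

Unsatisfiable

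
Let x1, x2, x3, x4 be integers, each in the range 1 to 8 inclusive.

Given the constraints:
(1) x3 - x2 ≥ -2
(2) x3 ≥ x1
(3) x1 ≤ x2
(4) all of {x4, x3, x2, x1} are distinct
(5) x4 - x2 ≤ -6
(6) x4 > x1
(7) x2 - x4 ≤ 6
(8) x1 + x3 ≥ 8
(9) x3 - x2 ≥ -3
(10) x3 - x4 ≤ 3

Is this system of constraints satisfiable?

Unsatisfiable

Constraints 1, 5, and 10 give x2 − x4 ≥ 6, x4 − x3 ≥ -3, x3 − x2 ≥ -2.
Adding all 3 inequalities: the left sides telescope to 0, and the right sides sum to 6 + (-3) + (-2) = 1. So 0 ≥ 1, which is false.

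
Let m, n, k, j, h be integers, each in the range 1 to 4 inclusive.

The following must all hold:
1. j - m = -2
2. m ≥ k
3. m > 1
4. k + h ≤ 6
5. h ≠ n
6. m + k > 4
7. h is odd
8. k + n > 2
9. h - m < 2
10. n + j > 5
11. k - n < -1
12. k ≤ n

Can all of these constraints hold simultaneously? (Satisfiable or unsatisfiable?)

Satisfiable

Try m = 4, n = 4, k = 1, j = 2, h = 3.
Check constraint 1: j - m = -2; constraint 4: k + h = 4. The remaining constraints are straightforward to verify.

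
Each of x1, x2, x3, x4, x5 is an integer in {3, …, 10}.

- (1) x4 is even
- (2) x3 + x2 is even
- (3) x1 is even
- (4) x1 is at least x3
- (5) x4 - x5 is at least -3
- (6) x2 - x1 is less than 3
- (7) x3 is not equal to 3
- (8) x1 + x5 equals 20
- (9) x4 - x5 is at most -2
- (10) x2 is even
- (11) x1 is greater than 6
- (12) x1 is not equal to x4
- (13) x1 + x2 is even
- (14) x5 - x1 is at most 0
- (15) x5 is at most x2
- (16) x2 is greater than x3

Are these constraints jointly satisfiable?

The assignment x1 = 10, x2 = 10, x3 = 4, x4 = 8, x5 = 10 works:
  constraint 5 holds since x4 - x5 = -2.
  constraint 6 holds since x2 - x1 = 0.
  constraint 8 holds since x1 + x5 = 20.
The rest check out directly.

Satisfiable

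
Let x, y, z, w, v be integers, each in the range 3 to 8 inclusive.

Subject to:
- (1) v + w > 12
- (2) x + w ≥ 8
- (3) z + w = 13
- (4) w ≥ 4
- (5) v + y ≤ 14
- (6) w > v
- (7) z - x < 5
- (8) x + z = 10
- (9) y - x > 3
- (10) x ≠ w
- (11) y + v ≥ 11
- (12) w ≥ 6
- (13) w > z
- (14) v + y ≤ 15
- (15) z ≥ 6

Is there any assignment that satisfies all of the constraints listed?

Take x = 4, y = 8, z = 6, w = 7, v = 6. Then constraint 1: v + w = 13; constraint 2: x + w = 11, and every other listed constraint is also met.

Satisfiable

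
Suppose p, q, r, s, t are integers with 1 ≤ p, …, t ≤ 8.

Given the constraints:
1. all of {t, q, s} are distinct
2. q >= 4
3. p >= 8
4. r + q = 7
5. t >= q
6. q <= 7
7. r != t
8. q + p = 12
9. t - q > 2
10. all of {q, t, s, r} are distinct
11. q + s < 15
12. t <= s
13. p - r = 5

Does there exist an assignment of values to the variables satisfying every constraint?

Satisfiable

Take p = 8, q = 4, r = 3, s = 8, t = 7. Then constraint 4: r + q = 7; constraint 8: q + p = 12, and every other listed constraint is also met.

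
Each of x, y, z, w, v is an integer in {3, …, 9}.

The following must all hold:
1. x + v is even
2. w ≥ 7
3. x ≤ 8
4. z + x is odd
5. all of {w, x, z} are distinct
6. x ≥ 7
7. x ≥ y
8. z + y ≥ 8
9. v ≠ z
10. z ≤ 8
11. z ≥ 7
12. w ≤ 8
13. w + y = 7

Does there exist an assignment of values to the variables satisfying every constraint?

Unsatisfiable

Constraints 2, 3, 6, 10, 11, and 12 confine each of w, x, z to the 2 values {7, 8}.
Constraint 5 requires all 3 of them to be distinct, but only 2 values are available — impossible by the pigeonhole principle.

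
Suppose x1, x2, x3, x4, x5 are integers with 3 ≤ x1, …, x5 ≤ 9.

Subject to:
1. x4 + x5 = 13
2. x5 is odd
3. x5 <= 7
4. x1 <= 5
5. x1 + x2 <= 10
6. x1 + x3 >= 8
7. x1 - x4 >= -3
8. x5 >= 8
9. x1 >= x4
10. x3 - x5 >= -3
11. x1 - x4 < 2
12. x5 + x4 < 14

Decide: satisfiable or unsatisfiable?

Unsatisfiable

From constraints 4 and 9: x4 ≤ x1 ≤ 5. From constraint 3: x5 ≤ 7. Hence x4 + x5 ≤ 12. But constraint 1 requires x4 + x5 = 13, and 13 > 12. Contradiction.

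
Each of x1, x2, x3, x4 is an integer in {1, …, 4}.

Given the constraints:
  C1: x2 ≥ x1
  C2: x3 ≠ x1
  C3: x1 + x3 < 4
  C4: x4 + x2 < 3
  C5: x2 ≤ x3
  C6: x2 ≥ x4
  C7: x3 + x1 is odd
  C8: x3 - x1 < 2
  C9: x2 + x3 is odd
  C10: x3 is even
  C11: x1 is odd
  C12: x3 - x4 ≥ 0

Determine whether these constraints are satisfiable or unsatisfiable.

Satisfiable

One satisfying assignment is x1 = 1, x2 = 1, x3 = 2, x4 = 1.
For the less obvious constraints — constraint 3: x1 + x3 = 3; constraint 4: x4 + x2 = 2 — and the others hold by inspection.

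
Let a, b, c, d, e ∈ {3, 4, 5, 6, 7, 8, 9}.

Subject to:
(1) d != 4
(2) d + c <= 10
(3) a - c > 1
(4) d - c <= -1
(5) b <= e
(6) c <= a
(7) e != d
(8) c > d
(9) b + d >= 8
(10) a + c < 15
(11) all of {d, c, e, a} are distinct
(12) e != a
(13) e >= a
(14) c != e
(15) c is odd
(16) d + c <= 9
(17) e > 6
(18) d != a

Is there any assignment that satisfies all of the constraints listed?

Setting (a, b, c, d, e) = (7, 5, 5, 3, 8) satisfies everything: constraint 2: d + c = 8; constraint 3: a - c = 2, and the others follow.

Satisfiable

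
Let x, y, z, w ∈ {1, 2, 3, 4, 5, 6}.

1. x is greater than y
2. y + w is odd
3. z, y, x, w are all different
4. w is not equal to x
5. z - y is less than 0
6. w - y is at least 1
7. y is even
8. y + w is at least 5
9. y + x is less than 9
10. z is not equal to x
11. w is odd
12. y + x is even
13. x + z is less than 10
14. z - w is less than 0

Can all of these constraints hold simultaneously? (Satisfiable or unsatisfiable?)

The assignment x = 6, y = 2, z = 1, w = 3 works:
  constraint 5 holds since z - y = -1.
  constraint 6 holds since w - y = 1.
The rest check out directly.

Satisfiable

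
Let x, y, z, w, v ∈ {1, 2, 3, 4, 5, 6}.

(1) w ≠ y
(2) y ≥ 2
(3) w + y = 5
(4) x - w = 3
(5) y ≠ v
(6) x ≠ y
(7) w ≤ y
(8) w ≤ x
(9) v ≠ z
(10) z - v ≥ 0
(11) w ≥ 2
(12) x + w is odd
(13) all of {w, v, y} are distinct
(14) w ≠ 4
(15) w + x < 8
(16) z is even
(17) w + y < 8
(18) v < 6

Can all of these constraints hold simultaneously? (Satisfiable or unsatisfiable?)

Take x = 5, y = 3, z = 6, w = 2, v = 5. Then constraint 3: w + y = 5; constraint 4: x - w = 3; constraint 10: z - v = 1, and every other listed constraint is also met.

Satisfiable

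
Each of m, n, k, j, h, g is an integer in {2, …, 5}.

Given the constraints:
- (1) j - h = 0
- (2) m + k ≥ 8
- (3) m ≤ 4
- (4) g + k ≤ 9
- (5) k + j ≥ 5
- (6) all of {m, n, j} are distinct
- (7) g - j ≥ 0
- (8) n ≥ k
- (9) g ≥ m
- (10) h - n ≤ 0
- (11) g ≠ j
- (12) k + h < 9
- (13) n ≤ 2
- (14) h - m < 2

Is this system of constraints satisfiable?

Unsatisfiable

From constraint 3: m ≤ 4. From constraints 8 and 13: k ≤ n ≤ 2. Hence m + k ≤ 6. But constraint 2 requires m + k ≥ 8, and 8 > 6. Contradiction.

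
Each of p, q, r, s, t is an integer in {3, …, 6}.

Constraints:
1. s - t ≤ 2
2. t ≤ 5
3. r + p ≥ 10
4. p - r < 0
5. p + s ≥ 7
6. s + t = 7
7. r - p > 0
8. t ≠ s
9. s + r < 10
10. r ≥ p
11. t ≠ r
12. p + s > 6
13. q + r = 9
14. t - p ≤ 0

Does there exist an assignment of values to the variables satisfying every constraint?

Try p = 4, q = 3, r = 6, s = 3, t = 4.
Check constraint 1: s - t = -1; constraint 3: r + p = 10; constraint 4: p - r = -2. The remaining constraints are straightforward to verify.

Satisfiable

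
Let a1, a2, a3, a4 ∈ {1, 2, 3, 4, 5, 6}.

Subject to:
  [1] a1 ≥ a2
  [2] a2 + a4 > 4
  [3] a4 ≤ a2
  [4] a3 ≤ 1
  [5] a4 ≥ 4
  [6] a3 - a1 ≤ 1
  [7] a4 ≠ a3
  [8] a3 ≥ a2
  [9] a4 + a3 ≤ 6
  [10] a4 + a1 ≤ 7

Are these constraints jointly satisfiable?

From constraints 3 and 5: a2 ≥ a4 and a4 ≥ 4, so a2 ≥ 4. From constraints 4 and 8: a2 ≤ a3 and a3 ≤ 1, so a2 ≤ 1. But 1 < 4, so no value of a2 works.

Unsatisfiable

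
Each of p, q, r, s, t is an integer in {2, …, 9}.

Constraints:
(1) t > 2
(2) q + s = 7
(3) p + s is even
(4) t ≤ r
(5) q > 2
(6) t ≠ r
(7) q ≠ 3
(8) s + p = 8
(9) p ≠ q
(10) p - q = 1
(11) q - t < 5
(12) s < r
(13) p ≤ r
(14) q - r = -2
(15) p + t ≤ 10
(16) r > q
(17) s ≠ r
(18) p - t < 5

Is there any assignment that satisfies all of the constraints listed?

Try p = 6, q = 5, r = 7, s = 2, t = 3.
Check constraint 2: q + s = 7; constraint 8: s + p = 8; constraint 10: p - q = 1. The remaining constraints are straightforward to verify.

Satisfiable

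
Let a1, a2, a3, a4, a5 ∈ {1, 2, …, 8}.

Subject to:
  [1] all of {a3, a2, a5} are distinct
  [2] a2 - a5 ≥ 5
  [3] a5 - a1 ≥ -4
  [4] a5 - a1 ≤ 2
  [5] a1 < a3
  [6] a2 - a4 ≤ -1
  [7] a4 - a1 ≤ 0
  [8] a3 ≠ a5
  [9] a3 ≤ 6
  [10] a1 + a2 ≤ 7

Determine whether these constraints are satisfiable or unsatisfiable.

Constraints 2, 3, 6, and 7 give a5 − a1 ≥ -4, a1 − a4 ≥ 0, a4 − a2 ≥ 1, a2 − a5 ≥ 5.
Adding all 4 inequalities: the left sides telescope to 0, and the right sides sum to (-4) + 0 + 1 + 5 = 2. So 0 ≥ 2, which is false.

Unsatisfiable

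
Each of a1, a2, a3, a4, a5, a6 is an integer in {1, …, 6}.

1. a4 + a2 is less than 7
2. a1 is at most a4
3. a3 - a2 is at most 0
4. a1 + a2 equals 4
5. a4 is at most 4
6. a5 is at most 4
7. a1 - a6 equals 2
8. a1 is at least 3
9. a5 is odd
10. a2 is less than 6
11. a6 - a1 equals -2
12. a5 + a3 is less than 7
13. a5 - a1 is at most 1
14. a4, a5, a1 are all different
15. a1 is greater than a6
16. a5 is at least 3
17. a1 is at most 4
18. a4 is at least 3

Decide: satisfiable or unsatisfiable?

Constraints 5, 6, 8, 16, 17, and 18 confine each of a4, a5, a1 to the 2 values {3, 4}.
Constraint 14 requires all 3 of them to be distinct, but only 2 values are available — impossible by the pigeonhole principle.

Unsatisfiable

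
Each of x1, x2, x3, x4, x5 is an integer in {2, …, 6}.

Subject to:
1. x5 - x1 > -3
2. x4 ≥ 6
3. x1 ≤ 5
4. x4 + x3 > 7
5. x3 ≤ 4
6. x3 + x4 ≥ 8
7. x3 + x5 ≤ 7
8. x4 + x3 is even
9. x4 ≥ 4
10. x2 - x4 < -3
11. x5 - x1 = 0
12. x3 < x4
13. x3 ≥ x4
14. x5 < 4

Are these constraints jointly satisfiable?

Unsatisfiable

From constraints 2 and 13: x3 ≥ x4 and x4 ≥ 6, so x3 ≥ 6. From constraint 5: x3 ≤ 4. But 4 < 6, so no value of x3 works.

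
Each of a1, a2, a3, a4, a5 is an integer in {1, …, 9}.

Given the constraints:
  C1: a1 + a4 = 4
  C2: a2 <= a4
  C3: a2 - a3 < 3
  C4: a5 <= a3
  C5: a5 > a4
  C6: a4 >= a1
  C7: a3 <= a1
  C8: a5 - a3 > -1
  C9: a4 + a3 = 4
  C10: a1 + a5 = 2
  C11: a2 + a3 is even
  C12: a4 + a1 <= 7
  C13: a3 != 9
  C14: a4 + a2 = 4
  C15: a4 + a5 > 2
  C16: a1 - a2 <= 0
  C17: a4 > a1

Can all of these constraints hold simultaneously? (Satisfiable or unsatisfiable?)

Constraints 2, 4, 5, 7, and 16 give a1 ≤ a2, a2 ≤ a4, a4 < a5, a5 ≤ a3, a3 ≤ a1. Chaining: a1 ≤ a2 ≤ a4 < a5 ≤ a3 ≤ a1, which forces a1 < a1 — impossible.

Unsatisfiable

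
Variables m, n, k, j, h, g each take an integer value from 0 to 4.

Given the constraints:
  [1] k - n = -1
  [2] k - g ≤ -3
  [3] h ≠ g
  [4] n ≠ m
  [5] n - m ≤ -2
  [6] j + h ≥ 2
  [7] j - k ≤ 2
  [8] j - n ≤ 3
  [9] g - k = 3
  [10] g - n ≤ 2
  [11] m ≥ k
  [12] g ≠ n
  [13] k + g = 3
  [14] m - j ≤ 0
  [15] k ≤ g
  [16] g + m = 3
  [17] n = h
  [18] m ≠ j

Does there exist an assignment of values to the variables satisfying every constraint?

Unsatisfiable

Constraints 2, 5, 7, 10, and 14 give m − n ≥ 2, n − g ≥ -2, g − k ≥ 3, k − j ≥ -2, j − m ≥ 0.
Adding all 5 inequalities: the left sides telescope to 0, and the right sides sum to 2 + (-2) + 3 + (-2) + 0 = 1. So 0 ≥ 1, which is false.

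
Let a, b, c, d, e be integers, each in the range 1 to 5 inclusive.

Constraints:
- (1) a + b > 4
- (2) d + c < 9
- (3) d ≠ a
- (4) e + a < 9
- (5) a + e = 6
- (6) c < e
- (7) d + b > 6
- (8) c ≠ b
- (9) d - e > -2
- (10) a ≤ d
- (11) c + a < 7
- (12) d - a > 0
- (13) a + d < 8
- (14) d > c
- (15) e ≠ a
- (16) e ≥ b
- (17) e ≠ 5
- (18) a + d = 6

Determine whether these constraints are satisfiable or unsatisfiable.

One satisfying assignment is a = 2, b = 4, c = 3, d = 4, e = 4.
For the less obvious constraints — constraint 1: a + b = 6; constraint 2: d + c = 7 — and the others hold by inspection.

Satisfiable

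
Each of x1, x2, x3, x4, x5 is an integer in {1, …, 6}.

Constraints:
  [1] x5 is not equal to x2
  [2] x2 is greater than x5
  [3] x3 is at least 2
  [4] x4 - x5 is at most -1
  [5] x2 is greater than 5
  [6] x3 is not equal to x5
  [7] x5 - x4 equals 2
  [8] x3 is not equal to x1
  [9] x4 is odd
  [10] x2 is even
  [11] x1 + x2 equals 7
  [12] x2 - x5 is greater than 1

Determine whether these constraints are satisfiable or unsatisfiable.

One satisfying assignment is x1 = 1, x2 = 6, x3 = 2, x4 = 1, x5 = 3.
For the less obvious constraints — constraint 4: x4 - x5 = -2; constraint 7: x5 - x4 = 2 — and the others hold by inspection.

Satisfiable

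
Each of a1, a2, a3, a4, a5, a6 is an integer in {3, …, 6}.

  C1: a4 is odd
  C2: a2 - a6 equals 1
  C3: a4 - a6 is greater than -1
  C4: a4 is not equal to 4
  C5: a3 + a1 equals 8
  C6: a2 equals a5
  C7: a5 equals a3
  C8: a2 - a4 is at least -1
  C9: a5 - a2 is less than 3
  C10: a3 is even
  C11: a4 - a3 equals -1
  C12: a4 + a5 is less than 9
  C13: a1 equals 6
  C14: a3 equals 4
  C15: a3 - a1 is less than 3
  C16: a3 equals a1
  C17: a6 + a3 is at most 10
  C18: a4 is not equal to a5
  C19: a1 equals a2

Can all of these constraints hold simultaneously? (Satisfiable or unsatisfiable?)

Constraint 13 fixes a1 = 6 and constraint 14 fixes a3 = 4. Constraints 6, 7, and 19 give a1 = a2 = a5 = a3, so a1 = a3. But 6 ≠ 4 — contradiction.

Unsatisfiable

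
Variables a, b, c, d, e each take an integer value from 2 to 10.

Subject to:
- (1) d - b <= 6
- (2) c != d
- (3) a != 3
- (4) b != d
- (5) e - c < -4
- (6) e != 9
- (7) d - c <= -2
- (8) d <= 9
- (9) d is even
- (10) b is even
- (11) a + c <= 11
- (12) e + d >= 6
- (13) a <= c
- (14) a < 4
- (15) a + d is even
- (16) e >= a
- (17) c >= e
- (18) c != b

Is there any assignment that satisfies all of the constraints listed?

Satisfiable

The assignment a = 2, b = 2, c = 9, d = 6, e = 2 works:
  constraint 1 holds since d - b = 4.
  constraint 5 holds since e - c = -7.
  constraint 7 holds since d - c = -3.
The rest check out directly.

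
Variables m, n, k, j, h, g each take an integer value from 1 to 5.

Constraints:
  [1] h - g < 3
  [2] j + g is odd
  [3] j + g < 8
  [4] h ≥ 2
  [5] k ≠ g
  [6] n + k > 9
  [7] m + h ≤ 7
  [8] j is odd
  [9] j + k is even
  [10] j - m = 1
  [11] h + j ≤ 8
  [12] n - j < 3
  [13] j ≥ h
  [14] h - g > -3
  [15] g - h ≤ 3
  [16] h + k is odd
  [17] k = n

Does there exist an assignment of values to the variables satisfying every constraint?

Satisfiable

The assignment m = 4, n = 5, k = 5, j = 5, h = 2, g = 2 works:
  constraint 1 holds since h - g = 0.
  constraint 3 holds since j + g = 7.
  constraint 6 holds since n + k = 10.
The rest check out directly.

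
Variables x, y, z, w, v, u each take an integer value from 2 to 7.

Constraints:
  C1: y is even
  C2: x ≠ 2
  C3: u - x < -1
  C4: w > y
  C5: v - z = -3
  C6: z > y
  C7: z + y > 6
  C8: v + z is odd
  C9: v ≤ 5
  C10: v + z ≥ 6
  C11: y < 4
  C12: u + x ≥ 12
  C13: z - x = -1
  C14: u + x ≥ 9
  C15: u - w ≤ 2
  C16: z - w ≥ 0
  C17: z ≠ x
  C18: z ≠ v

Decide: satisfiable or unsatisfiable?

Satisfiable

Setting (x, y, z, w, v, u) = (7, 2, 6, 6, 3, 5) satisfies everything: constraint 3: u - x = -2; constraint 5: v - z = -3; constraint 7: z + y = 8, and the others follow.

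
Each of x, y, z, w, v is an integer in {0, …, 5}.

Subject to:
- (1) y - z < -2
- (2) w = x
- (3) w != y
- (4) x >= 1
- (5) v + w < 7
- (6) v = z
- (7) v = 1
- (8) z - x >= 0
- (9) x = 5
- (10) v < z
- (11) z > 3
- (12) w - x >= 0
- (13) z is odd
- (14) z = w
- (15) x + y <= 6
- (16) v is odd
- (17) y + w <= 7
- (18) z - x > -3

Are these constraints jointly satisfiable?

Unsatisfiable

Constraint 7 fixes v = 1 and constraint 9 fixes x = 5. Constraints 2, 6, and 14 give v = z = w = x, so v = x. But 1 ≠ 5 — contradiction.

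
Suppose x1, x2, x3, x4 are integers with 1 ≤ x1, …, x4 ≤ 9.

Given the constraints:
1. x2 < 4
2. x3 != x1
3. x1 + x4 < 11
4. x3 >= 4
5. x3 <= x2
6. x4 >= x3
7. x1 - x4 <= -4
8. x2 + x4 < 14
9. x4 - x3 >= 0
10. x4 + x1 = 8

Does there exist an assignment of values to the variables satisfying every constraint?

Unsatisfiable

From constraints 4 and 5: x2 ≥ x3 and x3 ≥ 4, so x2 ≥ 4. From constraint 1: x2 ≤ 3. But 3 < 4, so no value of x2 works.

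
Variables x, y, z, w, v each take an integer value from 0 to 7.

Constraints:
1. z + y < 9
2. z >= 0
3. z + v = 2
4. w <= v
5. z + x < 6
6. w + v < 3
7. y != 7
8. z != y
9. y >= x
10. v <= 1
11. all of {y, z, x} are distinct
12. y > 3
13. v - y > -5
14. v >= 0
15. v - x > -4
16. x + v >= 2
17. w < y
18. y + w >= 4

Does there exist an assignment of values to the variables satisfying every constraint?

The assignment x = 3, y = 5, z = 1, w = 0, v = 1 works:
  constraint 1 holds since z + y = 6.
  constraint 3 holds since z + v = 2.
  constraint 5 holds since z + x = 4.
The rest check out directly.

Satisfiable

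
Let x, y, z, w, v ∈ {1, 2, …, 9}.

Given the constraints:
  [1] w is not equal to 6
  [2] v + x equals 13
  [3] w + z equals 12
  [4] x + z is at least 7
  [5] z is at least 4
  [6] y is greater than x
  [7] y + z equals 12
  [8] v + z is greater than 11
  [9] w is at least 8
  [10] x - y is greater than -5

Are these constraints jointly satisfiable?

The assignment x = 4, y = 8, z = 4, w = 8, v = 9 works:
  constraint 2 holds since v + x = 13.
  constraint 3 holds since w + z = 12.
The rest check out directly.

Satisfiable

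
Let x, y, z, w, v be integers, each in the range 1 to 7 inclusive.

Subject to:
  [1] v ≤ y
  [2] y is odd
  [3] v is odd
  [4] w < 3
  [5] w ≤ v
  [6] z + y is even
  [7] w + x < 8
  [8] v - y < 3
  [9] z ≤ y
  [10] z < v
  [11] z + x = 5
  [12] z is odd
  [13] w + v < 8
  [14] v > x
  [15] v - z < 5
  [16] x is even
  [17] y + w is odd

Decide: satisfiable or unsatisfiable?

Satisfiable

Try x = 4, y = 5, z = 1, w = 2, v = 5.
Check constraint 7: w + x = 6; constraint 8: v - y = 0. The remaining constraints are straightforward to verify.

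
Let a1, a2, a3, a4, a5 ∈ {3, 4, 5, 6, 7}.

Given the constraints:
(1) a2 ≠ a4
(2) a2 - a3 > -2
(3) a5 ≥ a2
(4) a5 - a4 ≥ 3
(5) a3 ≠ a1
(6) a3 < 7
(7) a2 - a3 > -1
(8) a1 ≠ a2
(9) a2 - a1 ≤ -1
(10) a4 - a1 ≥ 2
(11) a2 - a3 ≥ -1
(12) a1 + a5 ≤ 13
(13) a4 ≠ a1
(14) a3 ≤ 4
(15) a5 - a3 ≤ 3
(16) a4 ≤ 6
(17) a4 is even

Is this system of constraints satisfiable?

Unsatisfiable

Constraints 4, 9, 10, 11, and 15 give a3 − a5 ≥ -3, a5 − a4 ≥ 3, a4 − a1 ≥ 2, a1 − a2 ≥ 1, a2 − a3 ≥ -1.
Adding all 5 inequalities: the left sides telescope to 0, and the right sides sum to (-3) + 3 + 2 + 1 + (-1) = 2. So 0 ≥ 2, which is false.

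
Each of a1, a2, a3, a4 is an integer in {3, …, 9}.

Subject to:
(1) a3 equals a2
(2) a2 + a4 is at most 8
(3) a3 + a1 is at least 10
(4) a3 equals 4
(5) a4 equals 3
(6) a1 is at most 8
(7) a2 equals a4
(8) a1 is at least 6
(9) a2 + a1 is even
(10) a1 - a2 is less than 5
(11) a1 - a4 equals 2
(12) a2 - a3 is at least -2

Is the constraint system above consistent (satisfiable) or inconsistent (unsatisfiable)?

Constraint 4 fixes a3 = 4 and constraint 5 fixes a4 = 3. Constraints 1 and 7 give a3 = a2 = a4, so a3 = a4. But 4 ≠ 3 — contradiction.

Unsatisfiable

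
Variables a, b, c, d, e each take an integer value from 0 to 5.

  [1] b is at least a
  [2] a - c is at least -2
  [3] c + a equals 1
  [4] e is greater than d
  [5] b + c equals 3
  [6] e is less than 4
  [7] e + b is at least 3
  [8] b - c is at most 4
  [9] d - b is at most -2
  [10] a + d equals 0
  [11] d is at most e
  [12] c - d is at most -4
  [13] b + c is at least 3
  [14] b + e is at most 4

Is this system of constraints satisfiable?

Unsatisfiable

Constraints 8, 9, and 12 give d − c ≥ 4, c − b ≥ -4, b − d ≥ 2.
Adding all 3 inequalities: the left sides telescope to 0, and the right sides sum to 4 + (-4) + 2 = 2. So 0 ≥ 2, which is false.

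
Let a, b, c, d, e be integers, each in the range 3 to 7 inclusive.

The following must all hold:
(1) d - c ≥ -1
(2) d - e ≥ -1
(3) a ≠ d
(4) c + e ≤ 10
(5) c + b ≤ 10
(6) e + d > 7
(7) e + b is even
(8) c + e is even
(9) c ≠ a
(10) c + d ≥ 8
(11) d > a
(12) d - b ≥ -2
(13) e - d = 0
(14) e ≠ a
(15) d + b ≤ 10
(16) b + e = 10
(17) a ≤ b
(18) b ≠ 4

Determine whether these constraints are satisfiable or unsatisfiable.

Satisfiable

One satisfying assignment is a = 3, b = 5, c = 5, d = 5, e = 5.
For the less obvious constraints — constraint 1: d - c = 0; constraint 2: d - e = 0 — and the others hold by inspection.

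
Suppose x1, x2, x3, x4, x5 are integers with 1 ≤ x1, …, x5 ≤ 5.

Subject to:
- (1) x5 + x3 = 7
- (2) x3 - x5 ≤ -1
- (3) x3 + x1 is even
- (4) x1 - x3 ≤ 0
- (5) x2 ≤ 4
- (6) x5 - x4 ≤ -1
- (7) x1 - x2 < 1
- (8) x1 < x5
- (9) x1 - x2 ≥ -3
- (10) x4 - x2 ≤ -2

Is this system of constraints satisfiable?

Constraints 2, 4, 6, 9, and 10 give x3 − x1 ≥ 0, x1 − x2 ≥ -3, x2 − x4 ≥ 2, x4 − x5 ≥ 1, x5 − x3 ≥ 1.
Adding all 5 inequalities: the left sides telescope to 0, and the right sides sum to 0 + (-3) + 2 + 1 + 1 = 1. So 0 ≥ 1, which is false.

Unsatisfiable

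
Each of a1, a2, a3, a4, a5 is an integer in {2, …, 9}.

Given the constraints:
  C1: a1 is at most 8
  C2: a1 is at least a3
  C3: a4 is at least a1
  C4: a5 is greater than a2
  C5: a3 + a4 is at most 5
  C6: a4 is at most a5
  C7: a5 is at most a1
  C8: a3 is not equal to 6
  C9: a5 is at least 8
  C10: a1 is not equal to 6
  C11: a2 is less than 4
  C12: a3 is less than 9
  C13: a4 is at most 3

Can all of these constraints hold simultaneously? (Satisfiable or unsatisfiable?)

From constraints 7 and 9: a1 ≥ a5 and a5 ≥ 8, so a1 ≥ 8. From constraints 3 and 13: a1 ≤ a4 and a4 ≤ 3, so a1 ≤ 3. But 3 < 8, so no value of a1 works.

Unsatisfiable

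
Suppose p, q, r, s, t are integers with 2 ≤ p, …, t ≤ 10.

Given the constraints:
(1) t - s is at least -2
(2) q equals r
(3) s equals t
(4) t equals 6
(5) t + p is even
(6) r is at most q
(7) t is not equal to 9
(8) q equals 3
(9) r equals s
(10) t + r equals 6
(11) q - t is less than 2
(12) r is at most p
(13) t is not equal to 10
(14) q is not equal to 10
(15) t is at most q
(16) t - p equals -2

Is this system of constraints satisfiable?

Constraint 8 fixes q = 3 and constraint 4 fixes t = 6. Constraints 2, 3, and 9 give q = r = s = t, so q = t. But 3 ≠ 6 — contradiction.

Unsatisfiable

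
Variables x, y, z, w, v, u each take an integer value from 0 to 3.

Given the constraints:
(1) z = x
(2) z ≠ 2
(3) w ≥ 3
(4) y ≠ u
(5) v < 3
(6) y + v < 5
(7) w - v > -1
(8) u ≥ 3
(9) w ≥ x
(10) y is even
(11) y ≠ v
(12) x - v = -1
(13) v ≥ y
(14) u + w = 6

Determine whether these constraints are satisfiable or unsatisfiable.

Take x = 1, y = 0, z = 1, w = 3, v = 2, u = 3. Then constraint 6: y + v = 2; constraint 7: w - v = 1, and every other listed constraint is also met.

Satisfiable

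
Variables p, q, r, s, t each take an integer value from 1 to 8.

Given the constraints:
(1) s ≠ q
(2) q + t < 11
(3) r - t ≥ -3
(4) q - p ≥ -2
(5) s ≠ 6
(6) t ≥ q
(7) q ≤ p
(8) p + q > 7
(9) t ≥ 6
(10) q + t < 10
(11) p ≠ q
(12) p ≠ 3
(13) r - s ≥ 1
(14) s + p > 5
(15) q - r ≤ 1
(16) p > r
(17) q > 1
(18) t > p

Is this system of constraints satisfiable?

The assignment p = 5, q = 3, r = 3, s = 2, t = 6 works:
  constraint 2 holds since q + t = 9.
  constraint 3 holds since r - t = -3.
The rest check out directly.

Satisfiable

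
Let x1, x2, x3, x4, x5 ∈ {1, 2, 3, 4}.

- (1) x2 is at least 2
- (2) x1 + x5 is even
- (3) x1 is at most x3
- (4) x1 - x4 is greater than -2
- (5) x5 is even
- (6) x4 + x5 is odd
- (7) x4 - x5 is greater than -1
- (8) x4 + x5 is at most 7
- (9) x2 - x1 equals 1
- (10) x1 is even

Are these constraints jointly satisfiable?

Satisfiable

One satisfying assignment is x1 = 2, x2 = 3, x3 = 3, x4 = 3, x5 = 2.
For the less obvious constraints — constraint 4: x1 - x4 = -1; constraint 7: x4 - x5 = 1 — and the others hold by inspection.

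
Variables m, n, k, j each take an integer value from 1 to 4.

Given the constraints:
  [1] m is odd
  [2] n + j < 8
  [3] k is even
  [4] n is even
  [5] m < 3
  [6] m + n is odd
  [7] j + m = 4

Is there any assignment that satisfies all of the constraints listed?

Satisfiable

Try m = 1, n = 2, k = 4, j = 3.
Check constraint 2: n + j = 5; constraint 7: j + m = 4. The remaining constraints are straightforward to verify.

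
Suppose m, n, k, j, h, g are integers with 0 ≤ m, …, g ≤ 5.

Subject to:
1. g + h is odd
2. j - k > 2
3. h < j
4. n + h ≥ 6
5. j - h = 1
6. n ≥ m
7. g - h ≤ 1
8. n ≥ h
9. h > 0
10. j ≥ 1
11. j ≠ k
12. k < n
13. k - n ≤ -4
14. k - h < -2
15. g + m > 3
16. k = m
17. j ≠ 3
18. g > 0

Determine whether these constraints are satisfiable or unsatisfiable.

Take m = 0, n = 5, k = 0, j = 4, h = 3, g = 4. Then constraint 2: j - k = 4; constraint 4: n + h = 8; constraint 5: j - h = 1, and every other listed constraint is also met.

Satisfiable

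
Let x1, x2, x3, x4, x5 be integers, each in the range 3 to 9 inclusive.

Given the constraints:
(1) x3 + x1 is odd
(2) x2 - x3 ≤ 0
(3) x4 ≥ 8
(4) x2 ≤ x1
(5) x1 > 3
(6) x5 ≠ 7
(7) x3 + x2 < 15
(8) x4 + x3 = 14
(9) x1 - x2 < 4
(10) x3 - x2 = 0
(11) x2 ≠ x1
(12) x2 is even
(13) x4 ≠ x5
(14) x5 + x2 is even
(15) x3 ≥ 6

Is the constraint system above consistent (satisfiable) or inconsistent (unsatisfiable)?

Satisfiable

Try x1 = 7, x2 = 6, x3 = 6, x4 = 8, x5 = 4.
Check constraint 2: x2 - x3 = 0; constraint 7: x3 + x2 = 12; constraint 8: x4 + x3 = 14. The remaining constraints are straightforward to verify.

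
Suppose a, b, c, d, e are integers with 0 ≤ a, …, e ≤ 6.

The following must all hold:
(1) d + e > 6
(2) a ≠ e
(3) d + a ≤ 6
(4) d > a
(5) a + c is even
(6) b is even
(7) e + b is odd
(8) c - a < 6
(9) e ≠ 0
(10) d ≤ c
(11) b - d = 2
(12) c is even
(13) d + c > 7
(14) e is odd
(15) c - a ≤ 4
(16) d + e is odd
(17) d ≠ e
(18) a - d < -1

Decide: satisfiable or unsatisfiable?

Try a = 0, b = 6, c = 4, d = 4, e = 5.
Check constraint 1: d + e = 9; constraint 3: d + a = 4; constraint 8: c - a = 4. The remaining constraints are straightforward to verify.

Satisfiable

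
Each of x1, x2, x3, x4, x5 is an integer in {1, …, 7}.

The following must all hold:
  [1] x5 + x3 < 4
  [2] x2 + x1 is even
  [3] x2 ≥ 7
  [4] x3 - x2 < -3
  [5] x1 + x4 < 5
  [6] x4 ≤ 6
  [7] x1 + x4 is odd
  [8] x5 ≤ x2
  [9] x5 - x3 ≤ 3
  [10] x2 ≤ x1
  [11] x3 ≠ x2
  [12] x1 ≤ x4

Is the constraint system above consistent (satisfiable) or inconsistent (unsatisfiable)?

Unsatisfiable

From constraints 3 and 10: x1 ≥ x2 and x2 ≥ 7, so x1 ≥ 7. From constraints 6 and 12: x1 ≤ x4 and x4 ≤ 6, so x1 ≤ 6. But 6 < 7, so no value of x1 works.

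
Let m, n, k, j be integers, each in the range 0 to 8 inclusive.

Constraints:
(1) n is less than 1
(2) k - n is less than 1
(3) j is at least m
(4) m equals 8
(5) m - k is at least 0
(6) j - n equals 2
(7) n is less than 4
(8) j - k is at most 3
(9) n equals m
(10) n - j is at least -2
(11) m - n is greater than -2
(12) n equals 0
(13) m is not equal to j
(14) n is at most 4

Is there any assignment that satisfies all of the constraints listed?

Unsatisfiable

Constraint 12 fixes n = 0 and constraint 4 fixes m = 8, but constraint 9 requires n = m. Since 0 ≠ 8, contradiction.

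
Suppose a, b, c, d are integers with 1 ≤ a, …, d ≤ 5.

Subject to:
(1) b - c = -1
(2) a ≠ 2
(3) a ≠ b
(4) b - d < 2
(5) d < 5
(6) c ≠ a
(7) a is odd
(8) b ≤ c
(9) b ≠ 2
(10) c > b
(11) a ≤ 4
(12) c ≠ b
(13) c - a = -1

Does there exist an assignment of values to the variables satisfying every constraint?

The assignment a = 3, b = 1, c = 2, d = 2 works:
  constraint 1 holds since b - c = -1.
  constraint 4 holds since b - d = -1.
  constraint 13 holds since c - a = -1.
The rest check out directly.

Satisfiable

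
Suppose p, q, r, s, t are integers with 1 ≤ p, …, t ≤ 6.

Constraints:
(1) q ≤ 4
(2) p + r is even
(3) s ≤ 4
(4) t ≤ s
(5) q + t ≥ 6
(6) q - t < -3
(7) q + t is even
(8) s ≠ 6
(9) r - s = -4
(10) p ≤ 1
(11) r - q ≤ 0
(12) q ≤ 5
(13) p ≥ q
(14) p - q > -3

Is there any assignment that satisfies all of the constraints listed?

From constraints 10 and 13: q ≤ p ≤ 1. From constraints 3 and 4: t ≤ s ≤ 4. Hence q + t ≤ 5. But constraint 5 requires q + t ≥ 6, and 6 > 5. Contradiction.

Unsatisfiable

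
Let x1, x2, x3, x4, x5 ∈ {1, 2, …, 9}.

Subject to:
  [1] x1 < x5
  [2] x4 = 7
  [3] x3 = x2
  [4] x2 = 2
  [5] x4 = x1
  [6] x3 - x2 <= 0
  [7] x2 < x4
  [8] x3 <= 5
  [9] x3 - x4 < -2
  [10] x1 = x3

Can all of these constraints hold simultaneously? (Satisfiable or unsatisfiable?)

Unsatisfiable

Constraint 2 fixes x4 = 7 and constraint 4 fixes x2 = 2. Constraints 3, 5, and 10 give x4 = x1 = x3 = x2, so x4 = x2. But 7 ≠ 2 — contradiction.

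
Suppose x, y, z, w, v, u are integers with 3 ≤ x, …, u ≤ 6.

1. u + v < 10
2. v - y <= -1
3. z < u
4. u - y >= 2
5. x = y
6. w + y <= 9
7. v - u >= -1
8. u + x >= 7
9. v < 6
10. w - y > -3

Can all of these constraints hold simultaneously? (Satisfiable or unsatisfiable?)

Constraints 2, 4, and 7 give u − y ≥ 2, y − v ≥ 1, v − u ≥ -1.
Adding all 3 inequalities: the left sides telescope to 0, and the right sides sum to 2 + 1 + (-1) = 2. So 0 ≥ 2, which is false.

Unsatisfiable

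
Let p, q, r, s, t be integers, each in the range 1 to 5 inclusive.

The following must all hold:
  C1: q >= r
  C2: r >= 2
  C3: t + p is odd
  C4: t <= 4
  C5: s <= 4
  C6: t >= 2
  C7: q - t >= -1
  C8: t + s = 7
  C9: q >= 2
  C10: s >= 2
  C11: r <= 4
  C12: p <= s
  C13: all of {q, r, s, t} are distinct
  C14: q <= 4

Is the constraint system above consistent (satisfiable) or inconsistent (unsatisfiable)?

Constraints 2, 4, 5, 6, 9, 10, 11, and 14 confine each of q, r, s, t to the 3 values {2, …, 4}.
Constraint 13 requires all 4 of them to be distinct, but only 3 values are available — impossible by the pigeonhole principle.

Unsatisfiable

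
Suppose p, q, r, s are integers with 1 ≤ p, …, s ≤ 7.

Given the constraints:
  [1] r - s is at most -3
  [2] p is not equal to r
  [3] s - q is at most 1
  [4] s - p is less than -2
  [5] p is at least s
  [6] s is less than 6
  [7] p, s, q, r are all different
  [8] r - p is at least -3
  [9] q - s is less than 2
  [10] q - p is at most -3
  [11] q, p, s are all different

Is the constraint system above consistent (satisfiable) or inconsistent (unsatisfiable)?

Unsatisfiable

Constraints 1, 3, 8, and 10 give s − r ≥ 3, r − p ≥ -3, p − q ≥ 3, q − s ≥ -1.
Adding all 4 inequalities: the left sides telescope to 0, and the right sides sum to 3 + (-3) + 3 + (-1) = 2. So 0 ≥ 2, which is false.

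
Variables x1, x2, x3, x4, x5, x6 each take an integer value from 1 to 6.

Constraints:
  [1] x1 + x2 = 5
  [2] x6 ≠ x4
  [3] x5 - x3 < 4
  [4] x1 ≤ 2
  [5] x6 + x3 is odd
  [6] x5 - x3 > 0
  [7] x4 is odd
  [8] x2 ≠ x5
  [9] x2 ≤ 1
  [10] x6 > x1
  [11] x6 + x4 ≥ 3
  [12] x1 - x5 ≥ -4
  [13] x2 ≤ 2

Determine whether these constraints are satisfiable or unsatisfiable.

From constraint 4: x1 ≤ 2. From constraint 13: x2 ≤ 2. Hence x1 + x2 ≤ 4. But constraint 1 requires x1 + x2 = 5, and 5 > 4. Contradiction.

Unsatisfiable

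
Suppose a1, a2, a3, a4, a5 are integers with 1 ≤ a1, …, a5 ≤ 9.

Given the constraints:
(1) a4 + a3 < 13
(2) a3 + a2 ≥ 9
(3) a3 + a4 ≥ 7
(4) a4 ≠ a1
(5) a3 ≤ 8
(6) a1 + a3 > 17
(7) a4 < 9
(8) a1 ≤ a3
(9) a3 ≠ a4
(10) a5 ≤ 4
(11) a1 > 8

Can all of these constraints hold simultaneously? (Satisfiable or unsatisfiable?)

Unsatisfiable

From constraint 11: a1 ≥ 9. From constraints 5 and 8: a1 ≤ a3 and a3 ≤ 8, so a1 ≤ 8. But 8 < 9, so no value of a1 works.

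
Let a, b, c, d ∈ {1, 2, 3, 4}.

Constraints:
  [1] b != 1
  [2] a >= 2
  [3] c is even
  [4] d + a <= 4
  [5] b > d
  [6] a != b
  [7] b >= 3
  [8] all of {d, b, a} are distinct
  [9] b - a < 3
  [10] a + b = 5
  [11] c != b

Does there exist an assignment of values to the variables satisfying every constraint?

Satisfiable

Try a = 2, b = 3, c = 2, d = 1.
Check constraint 4: d + a = 3; constraint 9: b - a = 1. The remaining constraints are straightforward to verify.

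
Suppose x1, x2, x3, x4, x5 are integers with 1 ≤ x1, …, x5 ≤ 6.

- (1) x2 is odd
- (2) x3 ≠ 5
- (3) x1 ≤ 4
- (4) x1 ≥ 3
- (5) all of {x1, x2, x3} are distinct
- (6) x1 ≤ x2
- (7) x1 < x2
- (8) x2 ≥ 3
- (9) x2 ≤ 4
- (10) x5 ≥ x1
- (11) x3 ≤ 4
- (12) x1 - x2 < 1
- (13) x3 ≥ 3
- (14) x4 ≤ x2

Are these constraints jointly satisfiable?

Constraints 3, 4, 8, 9, 11, and 13 confine each of x1, x2, x3 to the 2 values {3, 4}.
Constraint 5 requires all 3 of them to be distinct, but only 2 values are available — impossible by the pigeonhole principle.

Unsatisfiable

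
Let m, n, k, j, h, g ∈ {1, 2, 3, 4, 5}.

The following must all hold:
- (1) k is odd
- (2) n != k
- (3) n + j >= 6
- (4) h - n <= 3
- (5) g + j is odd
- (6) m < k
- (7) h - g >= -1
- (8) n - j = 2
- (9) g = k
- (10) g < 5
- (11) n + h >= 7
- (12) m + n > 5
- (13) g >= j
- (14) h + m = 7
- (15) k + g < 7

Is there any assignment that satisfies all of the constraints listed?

Take m = 2, n = 4, k = 3, j = 2, h = 5, g = 3. Then constraint 3: n + j = 6; constraint 4: h - n = 1, and every other listed constraint is also met.

Satisfiable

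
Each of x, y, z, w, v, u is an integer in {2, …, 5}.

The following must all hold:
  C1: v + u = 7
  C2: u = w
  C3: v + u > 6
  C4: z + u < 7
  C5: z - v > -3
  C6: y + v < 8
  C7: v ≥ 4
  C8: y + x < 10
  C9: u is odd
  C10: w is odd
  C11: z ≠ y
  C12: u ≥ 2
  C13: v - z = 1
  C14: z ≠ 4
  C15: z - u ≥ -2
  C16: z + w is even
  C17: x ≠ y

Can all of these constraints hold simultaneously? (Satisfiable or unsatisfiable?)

Satisfiable

One satisfying assignment is x = 5, y = 2, z = 3, w = 3, v = 4, u = 3.
For the less obvious constraints — constraint 1: v + u = 7; constraint 3: v + u = 7; constraint 4: z + u = 6 — and the others hold by inspection.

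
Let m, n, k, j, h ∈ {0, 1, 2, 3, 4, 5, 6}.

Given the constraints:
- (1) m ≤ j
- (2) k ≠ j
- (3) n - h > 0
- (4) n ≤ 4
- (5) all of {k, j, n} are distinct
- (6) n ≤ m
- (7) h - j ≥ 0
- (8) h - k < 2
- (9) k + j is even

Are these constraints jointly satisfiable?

Unsatisfiable

Constraints 1, 3, 6, and 7 give n ≤ m, m ≤ j, j ≤ h, h < n. Chaining: n ≤ m ≤ j ≤ h < n, which forces n < n — impossible.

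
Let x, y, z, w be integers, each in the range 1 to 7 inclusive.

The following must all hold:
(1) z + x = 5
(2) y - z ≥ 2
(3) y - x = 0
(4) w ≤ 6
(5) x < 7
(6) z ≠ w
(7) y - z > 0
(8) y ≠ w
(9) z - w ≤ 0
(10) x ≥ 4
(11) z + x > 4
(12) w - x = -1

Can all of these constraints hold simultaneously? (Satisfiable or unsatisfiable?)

Try x = 4, y = 4, z = 1, w = 3.
Check constraint 1: z + x = 5; constraint 2: y - z = 3; constraint 3: y - x = 0. The remaining constraints are straightforward to verify.

Satisfiable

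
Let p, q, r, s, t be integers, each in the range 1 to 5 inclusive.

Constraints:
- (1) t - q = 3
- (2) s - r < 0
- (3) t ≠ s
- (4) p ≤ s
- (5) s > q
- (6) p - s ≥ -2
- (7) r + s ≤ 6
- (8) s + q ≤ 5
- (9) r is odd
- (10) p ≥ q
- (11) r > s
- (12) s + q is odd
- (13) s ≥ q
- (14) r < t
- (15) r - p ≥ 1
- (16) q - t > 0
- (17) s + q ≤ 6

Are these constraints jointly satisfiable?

Constraints 2, 13, 14, and 16 give r < t, t < q, q ≤ s, s < r. Chaining: r < t < q ≤ s < r, which forces r < r — impossible.

Unsatisfiable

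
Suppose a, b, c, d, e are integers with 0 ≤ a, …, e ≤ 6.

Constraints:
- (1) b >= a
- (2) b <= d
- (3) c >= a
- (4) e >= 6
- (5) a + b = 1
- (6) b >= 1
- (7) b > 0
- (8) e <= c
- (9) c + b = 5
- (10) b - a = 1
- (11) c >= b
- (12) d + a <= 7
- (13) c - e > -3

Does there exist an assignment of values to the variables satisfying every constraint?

From constraints 4 and 8: c ≥ e ≥ 6. From constraint 6: b ≥ 1. Hence c + b ≥ 7. But constraint 9 requires c + b = 5, and 5 < 7. Contradiction.

Unsatisfiable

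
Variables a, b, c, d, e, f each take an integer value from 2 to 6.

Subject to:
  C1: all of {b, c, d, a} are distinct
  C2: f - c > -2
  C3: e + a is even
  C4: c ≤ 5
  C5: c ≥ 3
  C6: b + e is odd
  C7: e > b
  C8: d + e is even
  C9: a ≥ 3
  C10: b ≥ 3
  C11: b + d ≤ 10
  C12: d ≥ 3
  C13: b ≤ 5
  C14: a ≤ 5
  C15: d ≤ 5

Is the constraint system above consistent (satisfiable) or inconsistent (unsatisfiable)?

Constraints 4, 5, 9, 10, 12, 13, 14, and 15 confine each of b, c, d, a to the 3 values {3, …, 5}.
Constraint 1 requires all 4 of them to be distinct, but only 3 values are available — impossible by the pigeonhole principle.

Unsatisfiable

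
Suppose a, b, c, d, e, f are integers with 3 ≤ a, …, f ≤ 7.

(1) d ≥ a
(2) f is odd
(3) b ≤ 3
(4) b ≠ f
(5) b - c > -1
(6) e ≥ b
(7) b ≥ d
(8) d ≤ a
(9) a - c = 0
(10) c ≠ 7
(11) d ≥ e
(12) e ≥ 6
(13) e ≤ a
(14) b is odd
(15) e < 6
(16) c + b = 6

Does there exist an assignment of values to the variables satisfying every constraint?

Unsatisfiable

From constraints 11 and 12: d ≥ e and e ≥ 6, so d ≥ 6. From constraints 3 and 7: d ≤ b and b ≤ 3, so d ≤ 3. But 3 < 6, so no value of d works.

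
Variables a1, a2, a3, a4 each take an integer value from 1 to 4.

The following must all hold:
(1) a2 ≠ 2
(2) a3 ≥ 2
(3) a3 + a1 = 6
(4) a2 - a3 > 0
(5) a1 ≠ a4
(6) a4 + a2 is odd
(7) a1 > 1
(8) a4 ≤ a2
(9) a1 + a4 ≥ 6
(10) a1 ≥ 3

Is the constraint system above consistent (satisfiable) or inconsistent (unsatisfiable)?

Satisfiable

Take a1 = 4, a2 = 3, a3 = 2, a4 = 2. Then constraint 3: a3 + a1 = 6; constraint 4: a2 - a3 = 1, and every other listed constraint is also met.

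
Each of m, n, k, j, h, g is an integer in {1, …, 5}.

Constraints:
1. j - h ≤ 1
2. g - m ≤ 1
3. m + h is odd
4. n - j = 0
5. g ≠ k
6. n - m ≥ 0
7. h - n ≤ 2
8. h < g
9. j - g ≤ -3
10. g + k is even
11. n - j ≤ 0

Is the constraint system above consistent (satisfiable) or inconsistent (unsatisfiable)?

Constraints 2, 6, 9, and 11 give g − j ≥ 3, j − n ≥ 0, n − m ≥ 0, m − g ≥ -1.
Adding all 4 inequalities: the left sides telescope to 0, and the right sides sum to 3 + 0 + 0 + (-1) = 2. So 0 ≥ 2, which is false.

Unsatisfiable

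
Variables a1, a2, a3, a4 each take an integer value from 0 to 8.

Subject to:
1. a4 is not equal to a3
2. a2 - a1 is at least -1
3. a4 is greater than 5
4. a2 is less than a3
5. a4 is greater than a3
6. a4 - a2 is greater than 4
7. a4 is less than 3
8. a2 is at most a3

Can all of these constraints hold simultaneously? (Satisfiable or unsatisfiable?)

From constraint 3: a4 ≥ 6. From constraint 7: a4 ≤ 2. But 2 < 6, so no value of a4 works.

Unsatisfiable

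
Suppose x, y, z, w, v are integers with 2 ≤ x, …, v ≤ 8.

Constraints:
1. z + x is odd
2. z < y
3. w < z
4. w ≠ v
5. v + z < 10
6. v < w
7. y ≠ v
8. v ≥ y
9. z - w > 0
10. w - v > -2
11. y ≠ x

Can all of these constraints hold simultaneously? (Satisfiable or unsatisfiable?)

Constraints 2, 3, 6, and 8 give z < y, y ≤ v, v < w, w < z. Chaining: z < y ≤ v < w < z, which forces z < z — impossible.

Unsatisfiable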